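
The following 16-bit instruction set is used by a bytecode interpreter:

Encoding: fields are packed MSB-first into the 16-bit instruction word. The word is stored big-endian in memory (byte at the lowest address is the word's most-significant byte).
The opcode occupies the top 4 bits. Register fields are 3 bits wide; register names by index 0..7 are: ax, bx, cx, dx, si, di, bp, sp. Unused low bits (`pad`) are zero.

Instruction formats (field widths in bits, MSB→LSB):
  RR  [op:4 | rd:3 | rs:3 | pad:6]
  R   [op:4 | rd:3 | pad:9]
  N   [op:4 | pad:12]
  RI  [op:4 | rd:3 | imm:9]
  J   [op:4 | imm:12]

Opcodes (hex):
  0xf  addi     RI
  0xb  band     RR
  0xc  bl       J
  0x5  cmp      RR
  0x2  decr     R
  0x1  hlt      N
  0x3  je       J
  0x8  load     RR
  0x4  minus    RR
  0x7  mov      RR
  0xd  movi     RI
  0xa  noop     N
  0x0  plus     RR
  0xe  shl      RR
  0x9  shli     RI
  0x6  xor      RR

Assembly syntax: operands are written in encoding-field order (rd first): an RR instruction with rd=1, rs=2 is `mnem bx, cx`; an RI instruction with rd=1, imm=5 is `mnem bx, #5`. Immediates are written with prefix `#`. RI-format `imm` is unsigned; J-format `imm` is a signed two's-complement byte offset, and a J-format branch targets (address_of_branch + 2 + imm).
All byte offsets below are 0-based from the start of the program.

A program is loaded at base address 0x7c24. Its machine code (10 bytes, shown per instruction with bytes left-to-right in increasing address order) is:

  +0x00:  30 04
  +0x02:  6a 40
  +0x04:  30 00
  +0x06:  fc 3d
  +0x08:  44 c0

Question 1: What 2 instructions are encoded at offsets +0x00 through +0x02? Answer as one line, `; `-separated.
[00] 30 04 → 0x3004
  opcode bits[15:12]=0x3: je/J
  imm: (w>>0)&0xfff=0x4 → #4
[02] 6a 40 → 0x6a40
  opcode bits[15:12]=0x6: xor/RR
  rd: (w>>9)&0x7=0x5 → di
  rs: (w>>6)&0x7=0x1 → bx

je #4; xor di, bx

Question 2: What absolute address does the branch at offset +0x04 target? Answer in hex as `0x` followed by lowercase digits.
+0x04: 30 00 ⇒ word 0x3000 (big)
  op=0x3000>>12=0x3 ⇒ je (J)
  [11:0] imm=0 = #0
  target = base 0x7c24 + off 0x04 + 2 + imm 0 = 0x7c2a

0x7c2a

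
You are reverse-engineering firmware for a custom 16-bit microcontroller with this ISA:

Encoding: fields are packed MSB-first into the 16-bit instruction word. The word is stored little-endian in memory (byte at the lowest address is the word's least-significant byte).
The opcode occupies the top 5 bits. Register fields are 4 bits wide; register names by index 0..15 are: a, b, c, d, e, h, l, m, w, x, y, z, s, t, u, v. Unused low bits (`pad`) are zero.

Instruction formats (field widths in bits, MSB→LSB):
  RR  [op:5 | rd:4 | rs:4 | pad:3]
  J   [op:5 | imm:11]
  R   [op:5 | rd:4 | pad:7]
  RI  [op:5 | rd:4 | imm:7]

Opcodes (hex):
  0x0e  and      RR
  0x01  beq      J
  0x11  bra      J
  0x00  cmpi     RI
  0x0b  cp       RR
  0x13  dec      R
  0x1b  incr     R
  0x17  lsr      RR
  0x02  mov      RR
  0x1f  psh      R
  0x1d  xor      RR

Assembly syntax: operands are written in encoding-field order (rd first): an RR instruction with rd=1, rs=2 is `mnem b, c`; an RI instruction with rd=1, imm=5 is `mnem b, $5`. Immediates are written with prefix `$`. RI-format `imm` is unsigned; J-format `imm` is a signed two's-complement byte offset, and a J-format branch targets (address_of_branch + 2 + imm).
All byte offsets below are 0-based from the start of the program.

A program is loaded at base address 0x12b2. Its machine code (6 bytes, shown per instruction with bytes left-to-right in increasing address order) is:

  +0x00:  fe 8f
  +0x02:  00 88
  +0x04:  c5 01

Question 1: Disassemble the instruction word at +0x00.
bra $-2

off 0x00: read fe 8f as little → 0x8ffe
  opcode bits[15:11]=0x11: bra/J
  [10:0] imm=2046 (s11→-2) = $-2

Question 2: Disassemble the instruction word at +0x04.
cmpi d, $69

+0x04: c5 01 ⇒ word 0x01c5 (little)
  opcode bits[15:11]=0x0: cmpi/RI
  [10:7] rd=3 = d
  [6:0] imm=69 = $69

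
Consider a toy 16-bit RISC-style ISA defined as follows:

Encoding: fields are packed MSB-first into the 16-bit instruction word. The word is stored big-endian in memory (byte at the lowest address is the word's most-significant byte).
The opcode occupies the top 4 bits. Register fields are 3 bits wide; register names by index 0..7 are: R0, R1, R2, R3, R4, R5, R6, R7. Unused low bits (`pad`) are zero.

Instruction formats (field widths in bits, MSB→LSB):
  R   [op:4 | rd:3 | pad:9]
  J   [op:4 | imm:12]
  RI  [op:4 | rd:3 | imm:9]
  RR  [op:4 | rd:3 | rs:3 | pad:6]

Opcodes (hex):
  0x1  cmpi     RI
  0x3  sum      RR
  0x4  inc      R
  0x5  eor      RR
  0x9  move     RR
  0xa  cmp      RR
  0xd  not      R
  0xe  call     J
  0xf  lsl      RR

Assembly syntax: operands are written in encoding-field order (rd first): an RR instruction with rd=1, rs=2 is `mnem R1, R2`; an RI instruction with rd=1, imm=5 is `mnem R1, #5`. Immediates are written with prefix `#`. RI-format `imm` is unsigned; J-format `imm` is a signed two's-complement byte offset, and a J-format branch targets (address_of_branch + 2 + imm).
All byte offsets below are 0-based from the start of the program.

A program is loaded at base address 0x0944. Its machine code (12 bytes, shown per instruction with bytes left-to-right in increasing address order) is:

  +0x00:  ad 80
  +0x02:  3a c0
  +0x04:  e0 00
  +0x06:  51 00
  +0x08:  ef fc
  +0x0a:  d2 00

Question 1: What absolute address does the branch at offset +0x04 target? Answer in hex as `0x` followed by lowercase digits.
@+04  big-endian(e0 00) = 0xe000
  opcode bits[15:12]=0xe: call/J
  imm: (w>>0)&0xfff=0x0 → #0
  target = base 0x0944 + off 0x04 + 2 + imm 0 = 0x094a

0x094a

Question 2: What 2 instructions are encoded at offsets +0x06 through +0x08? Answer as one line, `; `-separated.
eor R0, R4; call #-4

+0x06: 51 00 ⇒ word 0x5100 (big)
  top 4b → 0x5 → eor [RR]
  [11:9] rd=0 = R0
  [8:6] rs=4 = R4
+0x08: ef fc ⇒ word 0xeffc (big)
  top 4b → 0xe → call [J]
  [11:0] imm=4092 (s12→-4) = #-4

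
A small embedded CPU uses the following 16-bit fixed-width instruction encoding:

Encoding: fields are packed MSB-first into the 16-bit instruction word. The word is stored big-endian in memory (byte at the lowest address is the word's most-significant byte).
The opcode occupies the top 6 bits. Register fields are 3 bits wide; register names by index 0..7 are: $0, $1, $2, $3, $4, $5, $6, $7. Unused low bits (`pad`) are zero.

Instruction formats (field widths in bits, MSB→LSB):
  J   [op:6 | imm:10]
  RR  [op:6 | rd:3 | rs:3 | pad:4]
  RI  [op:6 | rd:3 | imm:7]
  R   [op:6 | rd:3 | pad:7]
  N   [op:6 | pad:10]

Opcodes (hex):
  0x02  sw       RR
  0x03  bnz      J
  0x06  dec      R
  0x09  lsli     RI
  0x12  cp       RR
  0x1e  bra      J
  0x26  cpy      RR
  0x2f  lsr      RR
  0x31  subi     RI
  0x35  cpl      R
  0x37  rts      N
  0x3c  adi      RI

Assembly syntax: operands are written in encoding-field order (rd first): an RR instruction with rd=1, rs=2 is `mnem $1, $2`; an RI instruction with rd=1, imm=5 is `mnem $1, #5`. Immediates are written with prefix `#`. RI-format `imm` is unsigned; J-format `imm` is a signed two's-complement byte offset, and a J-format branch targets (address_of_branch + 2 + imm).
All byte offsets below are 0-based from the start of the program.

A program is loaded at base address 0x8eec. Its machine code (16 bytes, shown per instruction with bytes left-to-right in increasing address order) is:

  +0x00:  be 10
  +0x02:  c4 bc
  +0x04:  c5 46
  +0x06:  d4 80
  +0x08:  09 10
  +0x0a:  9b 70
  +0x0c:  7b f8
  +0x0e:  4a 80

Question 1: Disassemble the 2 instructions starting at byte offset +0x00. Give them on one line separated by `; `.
+0x00: be 10 ⇒ word 0xbe10 (big)
  op=0xbe10>>10=0x2f ⇒ lsr (RR)
  rd: (w>>7)&0x7=0x4 → $4
  rs: (w>>4)&0x7=0x1 → $1
+0x02: c4 bc ⇒ word 0xc4bc (big)
  op=0xc4bc>>10=0x31 ⇒ subi (RI)
  rd: (w>>7)&0x7=0x1 → $1
  imm: (w>>0)&0x7f=0x3c → #60

lsr $4, $1; subi $1, #60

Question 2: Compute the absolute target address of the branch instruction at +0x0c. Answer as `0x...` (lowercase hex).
0x8ef2

@+0c  big-endian(7b f8) = 0x7bf8
  op=0x7bf8>>10=0x1e ⇒ bra (J)
  imm: (w>>0)&0x3ff=0x3f8 (s10→-8) → #-8
  target = base 0x8eec + off 0x0c + 2 + imm -8 = 0x8ef2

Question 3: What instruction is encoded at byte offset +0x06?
cpl $1

@+06  big-endian(d4 80) = 0xd480
  top 6b → 0x35 → cpl [R]
  rd@[9:7]=0x1 ⇒ $1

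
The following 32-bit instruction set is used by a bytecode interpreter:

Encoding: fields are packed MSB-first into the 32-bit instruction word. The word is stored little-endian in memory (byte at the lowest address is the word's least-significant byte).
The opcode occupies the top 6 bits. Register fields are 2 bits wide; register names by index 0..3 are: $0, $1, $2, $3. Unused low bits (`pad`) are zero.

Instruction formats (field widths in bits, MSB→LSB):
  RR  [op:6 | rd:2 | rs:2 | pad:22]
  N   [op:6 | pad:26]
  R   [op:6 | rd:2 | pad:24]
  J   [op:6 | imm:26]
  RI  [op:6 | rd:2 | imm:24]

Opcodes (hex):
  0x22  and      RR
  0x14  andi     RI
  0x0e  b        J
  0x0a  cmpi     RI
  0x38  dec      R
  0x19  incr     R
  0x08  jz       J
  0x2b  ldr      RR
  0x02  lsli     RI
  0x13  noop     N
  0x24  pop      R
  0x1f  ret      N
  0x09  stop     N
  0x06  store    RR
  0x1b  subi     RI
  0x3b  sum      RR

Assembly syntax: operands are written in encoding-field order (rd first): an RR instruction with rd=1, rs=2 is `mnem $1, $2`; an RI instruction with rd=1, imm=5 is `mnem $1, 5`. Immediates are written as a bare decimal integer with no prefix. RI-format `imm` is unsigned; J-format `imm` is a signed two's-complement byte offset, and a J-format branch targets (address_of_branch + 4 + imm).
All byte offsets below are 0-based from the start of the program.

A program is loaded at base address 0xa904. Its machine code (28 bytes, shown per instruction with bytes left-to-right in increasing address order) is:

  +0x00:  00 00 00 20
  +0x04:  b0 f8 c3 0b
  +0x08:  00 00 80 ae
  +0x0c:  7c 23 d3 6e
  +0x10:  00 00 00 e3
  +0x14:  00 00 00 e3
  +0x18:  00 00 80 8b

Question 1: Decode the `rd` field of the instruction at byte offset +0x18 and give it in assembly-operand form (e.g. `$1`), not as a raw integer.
$3

+0x18: 00 00 80 8b ⇒ word 0x8b800000 (little)
  opcode bits[31:26]=0x22: and/RR
  [25:24] rd=3 = $3
  [23:22] rs=2 = $2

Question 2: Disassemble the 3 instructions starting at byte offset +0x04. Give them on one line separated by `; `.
@+04  little-endian(b0 f8 c3 0b) = 0x0bc3f8b0
  opcode bits[31:26]=0x2: lsli/RI
  rd@[25:24]=0x3 ⇒ $3
  imm@[23:0]=0xc3f8b0 ⇒ 12843184
@+08  little-endian(00 00 80 ae) = 0xae800000
  opcode bits[31:26]=0x2b: ldr/RR
  rd@[25:24]=0x2 ⇒ $2
  rs@[23:22]=0x2 ⇒ $2
@+0c  little-endian(7c 23 d3 6e) = 0x6ed3237c
  opcode bits[31:26]=0x1b: subi/RI
  rd@[25:24]=0x2 ⇒ $2
  imm@[23:0]=0xd3237c ⇒ 13837180

lsli $3, 12843184; ldr $2, $2; subi $2, 13837180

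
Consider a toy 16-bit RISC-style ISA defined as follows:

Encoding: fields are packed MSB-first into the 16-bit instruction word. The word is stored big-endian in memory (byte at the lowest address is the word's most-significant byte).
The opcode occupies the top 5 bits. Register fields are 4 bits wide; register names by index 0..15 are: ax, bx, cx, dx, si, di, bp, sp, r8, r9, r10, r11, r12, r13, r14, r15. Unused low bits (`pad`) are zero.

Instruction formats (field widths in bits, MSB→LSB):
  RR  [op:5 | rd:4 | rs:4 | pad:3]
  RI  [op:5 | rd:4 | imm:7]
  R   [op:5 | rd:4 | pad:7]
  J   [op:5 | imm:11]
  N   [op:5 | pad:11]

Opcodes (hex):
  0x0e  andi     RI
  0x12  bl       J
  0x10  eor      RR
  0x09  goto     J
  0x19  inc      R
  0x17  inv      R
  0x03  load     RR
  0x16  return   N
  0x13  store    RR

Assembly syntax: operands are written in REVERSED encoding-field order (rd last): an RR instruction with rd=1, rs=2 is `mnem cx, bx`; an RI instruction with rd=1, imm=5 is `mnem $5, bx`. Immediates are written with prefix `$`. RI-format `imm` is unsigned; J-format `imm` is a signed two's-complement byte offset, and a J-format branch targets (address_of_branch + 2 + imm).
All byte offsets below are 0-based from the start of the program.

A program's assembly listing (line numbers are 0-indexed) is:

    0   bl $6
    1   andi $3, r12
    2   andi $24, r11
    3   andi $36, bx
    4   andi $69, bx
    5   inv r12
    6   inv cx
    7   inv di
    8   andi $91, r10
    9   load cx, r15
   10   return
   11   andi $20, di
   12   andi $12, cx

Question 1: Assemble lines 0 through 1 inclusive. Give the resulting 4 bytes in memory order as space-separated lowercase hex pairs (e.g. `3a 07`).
L0: bl op=0x12:5|imm=6:11 ⇒ 0x9006 ⇒ big 90 06
L1: andi op=0xe:5|rd=12:4|imm=3:7 ⇒ 0x7603 ⇒ big 76 03

90 06 76 03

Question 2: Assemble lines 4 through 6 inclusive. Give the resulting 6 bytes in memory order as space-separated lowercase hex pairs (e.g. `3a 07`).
70 c5 be 00 b9 00

L4: andi op=0xe:5|rd=1:4|imm=69:7 ⇒ 0x70c5 ⇒ big 70 c5
L5: inv op=0x17:5|rd=12:4|pad=0:7 ⇒ 0xbe00 ⇒ big be 00
L6: inv op=0x17:5|rd=2:4|pad=0:7 ⇒ 0xb900 ⇒ big b9 00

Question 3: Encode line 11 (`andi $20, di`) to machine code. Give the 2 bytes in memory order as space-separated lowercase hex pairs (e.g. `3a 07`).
L11: andi op=0xe:5|rd=5:4|imm=20:7 ⇒ 0x7294 ⇒ big 72 94

72 94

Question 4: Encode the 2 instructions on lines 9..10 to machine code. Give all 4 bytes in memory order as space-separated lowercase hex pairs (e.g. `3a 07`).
L9: load op=0x3:5|rd=15:4|rs=2:4|pad=0:3 ⇒ 0x1f90 ⇒ big 1f 90
L10: return op=0x16:5|pad=0:11 ⇒ 0xb000 ⇒ big b0 00

1f 90 b0 00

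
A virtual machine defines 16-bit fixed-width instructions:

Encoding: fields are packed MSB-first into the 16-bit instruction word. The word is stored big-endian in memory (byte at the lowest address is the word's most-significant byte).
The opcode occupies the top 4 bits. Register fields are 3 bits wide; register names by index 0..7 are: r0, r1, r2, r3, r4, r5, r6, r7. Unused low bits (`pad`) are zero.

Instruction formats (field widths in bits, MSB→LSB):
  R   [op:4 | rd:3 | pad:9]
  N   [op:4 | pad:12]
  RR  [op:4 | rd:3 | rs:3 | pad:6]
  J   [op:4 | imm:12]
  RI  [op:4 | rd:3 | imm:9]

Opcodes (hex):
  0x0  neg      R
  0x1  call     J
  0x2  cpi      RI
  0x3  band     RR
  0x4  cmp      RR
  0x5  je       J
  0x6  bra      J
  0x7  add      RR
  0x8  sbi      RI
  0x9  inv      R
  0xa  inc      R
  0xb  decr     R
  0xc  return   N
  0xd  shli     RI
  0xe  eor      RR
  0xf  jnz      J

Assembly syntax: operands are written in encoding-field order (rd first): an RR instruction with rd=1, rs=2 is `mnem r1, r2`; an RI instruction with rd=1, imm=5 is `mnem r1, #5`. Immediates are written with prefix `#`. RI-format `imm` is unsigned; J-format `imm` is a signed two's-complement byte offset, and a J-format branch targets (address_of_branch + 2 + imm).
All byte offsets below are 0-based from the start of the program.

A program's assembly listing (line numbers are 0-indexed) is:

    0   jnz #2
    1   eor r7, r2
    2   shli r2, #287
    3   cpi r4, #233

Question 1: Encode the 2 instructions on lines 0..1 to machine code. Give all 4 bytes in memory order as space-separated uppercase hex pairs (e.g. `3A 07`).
L0: jnz op=0xf:4|imm=2:12 ⇒ 0xf002 ⇒ big f0 02
L1: eor op=0xe:4|rd=7:3|rs=2:3|pad=0:6 ⇒ 0xee80 ⇒ big ee 80

F0 02 EE 80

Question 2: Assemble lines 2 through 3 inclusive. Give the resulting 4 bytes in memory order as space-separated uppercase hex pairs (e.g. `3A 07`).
D5 1F 28 E9

L2: shli op=0xd:4|rd=2:3|imm=287:9 ⇒ 0xd51f ⇒ big d5 1f
L3: cpi op=0x2:4|rd=4:3|imm=233:9 ⇒ 0x28e9 ⇒ big 28 e9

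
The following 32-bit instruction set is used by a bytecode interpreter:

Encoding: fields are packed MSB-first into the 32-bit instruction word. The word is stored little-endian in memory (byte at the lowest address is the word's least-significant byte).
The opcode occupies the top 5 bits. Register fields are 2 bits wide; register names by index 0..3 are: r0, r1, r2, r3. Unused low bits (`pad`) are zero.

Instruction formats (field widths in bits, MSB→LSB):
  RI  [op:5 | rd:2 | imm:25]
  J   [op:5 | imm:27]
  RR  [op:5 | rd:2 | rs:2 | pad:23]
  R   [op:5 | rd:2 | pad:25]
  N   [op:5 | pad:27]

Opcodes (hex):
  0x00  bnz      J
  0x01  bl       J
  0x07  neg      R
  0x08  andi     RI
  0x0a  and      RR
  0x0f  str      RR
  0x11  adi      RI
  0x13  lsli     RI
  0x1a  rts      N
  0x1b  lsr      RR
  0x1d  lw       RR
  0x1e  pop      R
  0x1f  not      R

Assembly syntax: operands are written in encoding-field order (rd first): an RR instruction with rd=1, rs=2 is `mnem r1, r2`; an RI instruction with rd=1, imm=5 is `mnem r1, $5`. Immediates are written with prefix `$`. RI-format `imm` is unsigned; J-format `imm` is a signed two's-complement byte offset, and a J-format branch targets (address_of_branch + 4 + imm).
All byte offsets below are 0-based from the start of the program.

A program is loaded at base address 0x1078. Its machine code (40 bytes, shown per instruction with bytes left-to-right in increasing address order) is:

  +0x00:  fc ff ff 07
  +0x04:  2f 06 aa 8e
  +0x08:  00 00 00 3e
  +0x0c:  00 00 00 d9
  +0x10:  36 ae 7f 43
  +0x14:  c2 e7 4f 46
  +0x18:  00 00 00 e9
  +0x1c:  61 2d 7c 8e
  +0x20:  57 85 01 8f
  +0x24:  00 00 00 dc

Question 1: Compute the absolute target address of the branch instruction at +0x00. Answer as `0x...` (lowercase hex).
0x1078

off 0x00: read fc ff ff 07 as little → 0x07fffffc
  op=0x07fffffc>>27=0x0 ⇒ bnz (J)
  imm: (w>>0)&0x7ffffff=0x7fffffc (s27→-4) → $-4
  target = base 0x1078 + off 0x00 + 4 + imm -4 = 0x1078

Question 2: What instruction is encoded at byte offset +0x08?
+0x08: 00 00 00 3e ⇒ word 0x3e000000 (little)
  opcode bits[31:27]=0x7: neg/R
  rd: (w>>25)&0x3=0x3 → r3

neg r3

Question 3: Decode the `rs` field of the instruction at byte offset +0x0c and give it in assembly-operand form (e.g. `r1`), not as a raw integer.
r2

[0c] 00 00 00 d9 → 0xd9000000
  opcode bits[31:27]=0x1b: lsr/RR
  rd: (w>>25)&0x3=0x0 → r0
  rs: (w>>23)&0x3=0x2 → r2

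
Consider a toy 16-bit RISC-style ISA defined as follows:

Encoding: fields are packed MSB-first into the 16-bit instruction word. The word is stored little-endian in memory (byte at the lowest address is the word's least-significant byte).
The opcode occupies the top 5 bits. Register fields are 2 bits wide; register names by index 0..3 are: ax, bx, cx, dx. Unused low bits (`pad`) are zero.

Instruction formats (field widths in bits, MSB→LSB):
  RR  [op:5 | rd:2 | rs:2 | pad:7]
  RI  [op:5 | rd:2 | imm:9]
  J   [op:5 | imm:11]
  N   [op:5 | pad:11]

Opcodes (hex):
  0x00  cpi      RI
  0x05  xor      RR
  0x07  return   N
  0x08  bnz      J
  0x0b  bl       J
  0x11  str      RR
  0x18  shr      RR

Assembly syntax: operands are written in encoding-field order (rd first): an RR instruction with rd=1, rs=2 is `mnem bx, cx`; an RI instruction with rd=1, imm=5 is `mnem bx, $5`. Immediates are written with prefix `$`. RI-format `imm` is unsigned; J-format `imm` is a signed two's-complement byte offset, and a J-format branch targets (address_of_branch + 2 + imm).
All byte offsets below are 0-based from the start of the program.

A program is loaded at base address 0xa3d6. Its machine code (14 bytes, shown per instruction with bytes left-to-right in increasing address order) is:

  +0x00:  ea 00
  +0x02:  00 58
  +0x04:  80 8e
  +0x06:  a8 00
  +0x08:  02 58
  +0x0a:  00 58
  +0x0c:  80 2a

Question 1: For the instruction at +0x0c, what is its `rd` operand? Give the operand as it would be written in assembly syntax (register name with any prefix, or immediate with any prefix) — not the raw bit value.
bx

off 0x0c: read 80 2a as little → 0x2a80
  top 5b → 0x5 → xor [RR]
  rd: (w>>9)&0x3=0x1 → bx
  rs: (w>>7)&0x3=0x1 → bx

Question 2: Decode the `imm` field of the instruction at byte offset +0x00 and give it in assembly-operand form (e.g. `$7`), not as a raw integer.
$234

+0x00: ea 00 ⇒ word 0x00ea (little)
  opcode bits[15:11]=0x0: cpi/RI
  rd@[10:9]=0x0 ⇒ ax
  imm@[8:0]=0xea ⇒ $234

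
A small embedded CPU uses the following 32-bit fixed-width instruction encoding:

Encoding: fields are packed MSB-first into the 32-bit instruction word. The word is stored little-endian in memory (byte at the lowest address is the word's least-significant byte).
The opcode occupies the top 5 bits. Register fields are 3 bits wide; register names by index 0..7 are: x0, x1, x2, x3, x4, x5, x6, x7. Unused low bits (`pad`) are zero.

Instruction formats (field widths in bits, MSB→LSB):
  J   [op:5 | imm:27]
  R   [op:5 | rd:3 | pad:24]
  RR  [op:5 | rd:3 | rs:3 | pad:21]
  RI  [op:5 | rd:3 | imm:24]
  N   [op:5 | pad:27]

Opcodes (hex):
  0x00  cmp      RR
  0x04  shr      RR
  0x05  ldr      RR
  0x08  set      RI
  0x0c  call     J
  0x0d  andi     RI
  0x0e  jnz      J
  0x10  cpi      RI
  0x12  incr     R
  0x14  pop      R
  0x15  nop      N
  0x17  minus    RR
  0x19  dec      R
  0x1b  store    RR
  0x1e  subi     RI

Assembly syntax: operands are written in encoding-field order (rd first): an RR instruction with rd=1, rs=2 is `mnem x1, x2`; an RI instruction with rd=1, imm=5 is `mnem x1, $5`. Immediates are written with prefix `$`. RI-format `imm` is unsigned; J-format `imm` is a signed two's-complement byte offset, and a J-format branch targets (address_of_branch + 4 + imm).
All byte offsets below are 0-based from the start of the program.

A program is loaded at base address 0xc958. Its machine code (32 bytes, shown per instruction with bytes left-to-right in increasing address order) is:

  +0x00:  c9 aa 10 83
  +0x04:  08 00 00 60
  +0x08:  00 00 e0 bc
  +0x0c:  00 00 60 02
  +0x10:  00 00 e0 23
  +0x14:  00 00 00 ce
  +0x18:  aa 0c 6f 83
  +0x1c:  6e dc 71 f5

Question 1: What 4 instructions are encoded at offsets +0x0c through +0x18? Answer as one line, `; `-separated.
cmp x2, x3; shr x3, x7; dec x6; cpi x3, $7277738

@+0c  little-endian(00 00 60 02) = 0x02600000
  top 5b → 0x0 → cmp [RR]
  rd@[26:24]=0x2 ⇒ x2
  rs@[23:21]=0x3 ⇒ x3
@+10  little-endian(00 00 e0 23) = 0x23e00000
  top 5b → 0x4 → shr [RR]
  rd@[26:24]=0x3 ⇒ x3
  rs@[23:21]=0x7 ⇒ x7
@+14  little-endian(00 00 00 ce) = 0xce000000
  top 5b → 0x19 → dec [R]
  rd@[26:24]=0x6 ⇒ x6
@+18  little-endian(aa 0c 6f 83) = 0x836f0caa
  top 5b → 0x10 → cpi [RI]
  rd@[26:24]=0x3 ⇒ x3
  imm@[23:0]=0x6f0caa ⇒ $7277738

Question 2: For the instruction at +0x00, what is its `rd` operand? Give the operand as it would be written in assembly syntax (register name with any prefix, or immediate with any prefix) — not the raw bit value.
x3

+0x00: c9 aa 10 83 ⇒ word 0x8310aac9 (little)
  opcode bits[31:27]=0x10: cpi/RI
  rd@[26:24]=0x3 ⇒ x3
  imm@[23:0]=0x10aac9 ⇒ $1092297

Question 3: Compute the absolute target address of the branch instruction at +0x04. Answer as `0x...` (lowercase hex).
@+04  little-endian(08 00 00 60) = 0x60000008
  opcode bits[31:27]=0xc: call/J
  imm: (w>>0)&0x7ffffff=0x8 → $8
  target = base 0xc958 + off 0x04 + 4 + imm 8 = 0xc968

0xc968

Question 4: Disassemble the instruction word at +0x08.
minus x4, x7

@+08  little-endian(00 00 e0 bc) = 0xbce00000
  top 5b → 0x17 → minus [RR]
  [26:24] rd=4 = x4
  [23:21] rs=7 = x7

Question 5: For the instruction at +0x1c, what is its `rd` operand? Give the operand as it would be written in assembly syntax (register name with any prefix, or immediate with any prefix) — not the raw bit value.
@+1c  little-endian(6e dc 71 f5) = 0xf571dc6e
  top 5b → 0x1e → subi [RI]
  rd@[26:24]=0x5 ⇒ x5
  imm@[23:0]=0x71dc6e ⇒ $7461998

x5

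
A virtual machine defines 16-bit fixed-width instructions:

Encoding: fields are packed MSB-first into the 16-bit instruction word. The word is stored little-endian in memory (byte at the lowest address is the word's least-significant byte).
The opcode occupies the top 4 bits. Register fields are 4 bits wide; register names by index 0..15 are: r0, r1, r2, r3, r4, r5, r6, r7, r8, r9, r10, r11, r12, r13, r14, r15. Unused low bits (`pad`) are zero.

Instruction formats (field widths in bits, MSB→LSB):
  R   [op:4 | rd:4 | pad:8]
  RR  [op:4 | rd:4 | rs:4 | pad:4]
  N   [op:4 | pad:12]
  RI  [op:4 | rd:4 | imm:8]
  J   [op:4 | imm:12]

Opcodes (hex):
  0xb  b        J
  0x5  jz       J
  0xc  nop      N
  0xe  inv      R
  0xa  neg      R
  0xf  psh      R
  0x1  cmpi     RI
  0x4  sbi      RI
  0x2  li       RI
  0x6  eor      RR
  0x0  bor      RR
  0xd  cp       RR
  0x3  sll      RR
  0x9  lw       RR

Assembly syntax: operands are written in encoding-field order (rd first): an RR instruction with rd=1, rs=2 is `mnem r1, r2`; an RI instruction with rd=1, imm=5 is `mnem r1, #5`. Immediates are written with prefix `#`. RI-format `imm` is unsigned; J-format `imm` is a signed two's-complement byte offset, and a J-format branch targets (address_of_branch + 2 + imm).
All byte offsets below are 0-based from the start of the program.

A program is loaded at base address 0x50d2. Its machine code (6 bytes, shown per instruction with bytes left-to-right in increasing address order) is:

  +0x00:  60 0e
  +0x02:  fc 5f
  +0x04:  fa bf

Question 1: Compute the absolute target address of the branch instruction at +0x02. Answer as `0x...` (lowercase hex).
[02] fc 5f → 0x5ffc
  opcode bits[15:12]=0x5: jz/J
  imm: (w>>0)&0xfff=0xffc (s12→-4) → #-4
  target = base 0x50d2 + off 0x02 + 2 + imm -4 = 0x50d2

0x50d2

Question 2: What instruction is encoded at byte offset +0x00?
bor r14, r6

off 0x00: read 60 0e as little → 0x0e60
  op=0x0e60>>12=0x0 ⇒ bor (RR)
  rd@[11:8]=0xe ⇒ r14
  rs@[7:4]=0x6 ⇒ r6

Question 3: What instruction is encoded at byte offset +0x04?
b #-6

+0x04: fa bf ⇒ word 0xbffa (little)
  op=0xbffa>>12=0xb ⇒ b (J)
  imm@[11:0]=0xffa (s12→-6) ⇒ #-6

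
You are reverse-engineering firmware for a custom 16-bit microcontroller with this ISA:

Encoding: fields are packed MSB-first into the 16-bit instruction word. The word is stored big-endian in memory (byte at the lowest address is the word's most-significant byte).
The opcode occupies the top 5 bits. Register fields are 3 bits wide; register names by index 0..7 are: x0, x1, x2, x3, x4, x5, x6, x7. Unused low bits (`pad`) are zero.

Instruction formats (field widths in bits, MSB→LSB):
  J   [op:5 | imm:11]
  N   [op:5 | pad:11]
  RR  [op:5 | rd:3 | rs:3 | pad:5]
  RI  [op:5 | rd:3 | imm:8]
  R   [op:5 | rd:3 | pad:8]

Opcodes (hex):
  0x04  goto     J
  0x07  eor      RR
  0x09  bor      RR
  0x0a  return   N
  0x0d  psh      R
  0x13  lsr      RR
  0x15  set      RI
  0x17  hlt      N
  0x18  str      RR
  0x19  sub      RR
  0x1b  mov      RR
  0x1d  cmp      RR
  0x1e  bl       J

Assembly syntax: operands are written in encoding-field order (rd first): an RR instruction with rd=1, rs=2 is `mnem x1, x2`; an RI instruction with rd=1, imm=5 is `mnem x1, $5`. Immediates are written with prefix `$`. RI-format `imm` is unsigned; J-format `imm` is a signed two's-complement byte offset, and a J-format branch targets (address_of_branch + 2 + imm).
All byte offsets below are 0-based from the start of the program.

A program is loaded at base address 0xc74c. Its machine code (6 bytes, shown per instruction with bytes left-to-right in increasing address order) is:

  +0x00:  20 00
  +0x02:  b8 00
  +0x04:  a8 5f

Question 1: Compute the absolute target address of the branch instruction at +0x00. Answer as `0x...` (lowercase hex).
off 0x00: read 20 00 as big → 0x2000
  op=0x2000>>11=0x4 ⇒ goto (J)
  imm: (w>>0)&0x7ff=0x0 → $0
  target = base 0xc74c + off 0x00 + 2 + imm 0 = 0xc74e

0xc74e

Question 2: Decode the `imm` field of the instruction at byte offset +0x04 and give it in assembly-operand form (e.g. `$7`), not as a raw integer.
$95

off 0x04: read a8 5f as big → 0xa85f
  op=0xa85f>>11=0x15 ⇒ set (RI)
  [10:8] rd=0 = x0
  [7:0] imm=95 = $95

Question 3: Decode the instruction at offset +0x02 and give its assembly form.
[02] b8 00 → 0xb800
  top 5b → 0x17 → hlt [N]

hlt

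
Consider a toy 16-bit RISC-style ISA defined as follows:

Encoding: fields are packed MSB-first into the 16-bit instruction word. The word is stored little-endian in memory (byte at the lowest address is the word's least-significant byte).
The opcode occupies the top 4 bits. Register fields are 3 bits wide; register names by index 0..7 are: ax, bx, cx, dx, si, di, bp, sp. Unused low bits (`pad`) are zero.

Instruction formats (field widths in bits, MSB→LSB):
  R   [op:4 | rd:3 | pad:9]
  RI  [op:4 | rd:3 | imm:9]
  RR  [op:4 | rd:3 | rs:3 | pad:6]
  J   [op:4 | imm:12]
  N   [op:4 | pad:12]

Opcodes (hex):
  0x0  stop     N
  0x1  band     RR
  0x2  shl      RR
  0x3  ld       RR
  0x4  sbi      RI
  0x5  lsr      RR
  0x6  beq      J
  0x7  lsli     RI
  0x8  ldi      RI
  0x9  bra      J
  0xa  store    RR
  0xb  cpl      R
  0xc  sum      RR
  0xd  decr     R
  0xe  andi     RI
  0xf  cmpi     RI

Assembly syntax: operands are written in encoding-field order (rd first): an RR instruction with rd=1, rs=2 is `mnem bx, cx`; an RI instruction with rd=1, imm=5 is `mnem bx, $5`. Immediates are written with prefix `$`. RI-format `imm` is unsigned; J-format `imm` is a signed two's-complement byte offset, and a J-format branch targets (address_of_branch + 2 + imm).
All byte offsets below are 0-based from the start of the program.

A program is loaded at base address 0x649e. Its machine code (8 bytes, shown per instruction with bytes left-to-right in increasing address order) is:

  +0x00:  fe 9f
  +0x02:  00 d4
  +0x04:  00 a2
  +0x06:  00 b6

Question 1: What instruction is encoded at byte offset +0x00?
bra $-2

+0x00: fe 9f ⇒ word 0x9ffe (little)
  top 4b → 0x9 → bra [J]
  [11:0] imm=4094 (s12→-2) = $-2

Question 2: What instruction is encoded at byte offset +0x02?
+0x02: 00 d4 ⇒ word 0xd400 (little)
  op=0xd400>>12=0xd ⇒ decr (R)
  [11:9] rd=2 = cx

decr cx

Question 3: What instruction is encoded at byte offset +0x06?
+0x06: 00 b6 ⇒ word 0xb600 (little)
  opcode bits[15:12]=0xb: cpl/R
  rd@[11:9]=0x3 ⇒ dx

cpl dx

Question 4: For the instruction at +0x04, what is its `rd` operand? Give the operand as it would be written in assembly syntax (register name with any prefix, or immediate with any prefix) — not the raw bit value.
+0x04: 00 a2 ⇒ word 0xa200 (little)
  top 4b → 0xa → store [RR]
  [11:9] rd=1 = bx
  [8:6] rs=0 = ax

bx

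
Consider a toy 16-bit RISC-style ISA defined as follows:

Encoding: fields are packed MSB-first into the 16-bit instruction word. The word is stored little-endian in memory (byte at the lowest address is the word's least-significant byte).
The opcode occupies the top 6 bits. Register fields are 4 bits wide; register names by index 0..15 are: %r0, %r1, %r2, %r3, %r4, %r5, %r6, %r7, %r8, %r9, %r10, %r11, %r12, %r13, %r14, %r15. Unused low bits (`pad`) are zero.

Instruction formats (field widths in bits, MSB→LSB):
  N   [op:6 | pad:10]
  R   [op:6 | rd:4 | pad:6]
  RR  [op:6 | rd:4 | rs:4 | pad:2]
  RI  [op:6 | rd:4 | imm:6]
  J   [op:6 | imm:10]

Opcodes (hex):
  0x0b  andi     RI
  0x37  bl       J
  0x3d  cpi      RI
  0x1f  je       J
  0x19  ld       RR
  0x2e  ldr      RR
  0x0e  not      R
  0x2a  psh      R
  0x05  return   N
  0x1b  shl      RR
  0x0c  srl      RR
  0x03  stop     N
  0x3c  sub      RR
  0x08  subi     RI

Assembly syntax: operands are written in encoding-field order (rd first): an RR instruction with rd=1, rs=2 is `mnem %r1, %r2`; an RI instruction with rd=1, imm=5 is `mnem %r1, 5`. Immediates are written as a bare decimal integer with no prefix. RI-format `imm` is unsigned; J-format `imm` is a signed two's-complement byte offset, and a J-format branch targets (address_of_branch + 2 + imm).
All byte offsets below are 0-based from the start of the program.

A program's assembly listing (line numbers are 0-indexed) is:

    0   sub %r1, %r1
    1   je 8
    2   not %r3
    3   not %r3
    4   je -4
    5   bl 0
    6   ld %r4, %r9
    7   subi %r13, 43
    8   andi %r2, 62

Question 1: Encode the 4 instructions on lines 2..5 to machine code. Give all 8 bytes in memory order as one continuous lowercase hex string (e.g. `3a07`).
c038c038fc7f00dc

2. not fields op=0xe:6|rd=3:4|pad=0:6 → word 38c0h → c0 38
3. not fields op=0xe:6|rd=3:4|pad=0:6 → word 38c0h → c0 38
4. je fields op=0x1f:6|imm=-4:10 → word 7ffch → fc 7f
5. bl fields op=0x37:6|imm=0:10 → word dc00h → 00 dc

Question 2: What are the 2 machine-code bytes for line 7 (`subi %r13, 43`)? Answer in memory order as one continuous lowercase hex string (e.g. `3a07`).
L7: subi op=0x8:6|rd=13:4|imm=43:6 ⇒ 0x236b ⇒ little 6b 23

6b23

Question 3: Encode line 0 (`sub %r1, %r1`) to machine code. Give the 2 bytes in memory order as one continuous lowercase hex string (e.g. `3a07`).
L0: sub op=0x3c:6|rd=1:4|rs=1:4|pad=0:2 ⇒ 0xf044 ⇒ little 44 f0

44f0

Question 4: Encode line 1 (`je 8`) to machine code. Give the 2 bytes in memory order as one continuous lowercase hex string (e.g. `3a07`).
line 1 (je): pack op=0x1f:6|imm=8:10 = 0x7c08; little→ 08 7c

087c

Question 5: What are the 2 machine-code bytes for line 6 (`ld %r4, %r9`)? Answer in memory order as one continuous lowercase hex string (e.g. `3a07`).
line 6 (ld): pack op=0x19:6|rd=4:4|rs=9:4|pad=0:2 = 0x6524; little→ 24 65

2465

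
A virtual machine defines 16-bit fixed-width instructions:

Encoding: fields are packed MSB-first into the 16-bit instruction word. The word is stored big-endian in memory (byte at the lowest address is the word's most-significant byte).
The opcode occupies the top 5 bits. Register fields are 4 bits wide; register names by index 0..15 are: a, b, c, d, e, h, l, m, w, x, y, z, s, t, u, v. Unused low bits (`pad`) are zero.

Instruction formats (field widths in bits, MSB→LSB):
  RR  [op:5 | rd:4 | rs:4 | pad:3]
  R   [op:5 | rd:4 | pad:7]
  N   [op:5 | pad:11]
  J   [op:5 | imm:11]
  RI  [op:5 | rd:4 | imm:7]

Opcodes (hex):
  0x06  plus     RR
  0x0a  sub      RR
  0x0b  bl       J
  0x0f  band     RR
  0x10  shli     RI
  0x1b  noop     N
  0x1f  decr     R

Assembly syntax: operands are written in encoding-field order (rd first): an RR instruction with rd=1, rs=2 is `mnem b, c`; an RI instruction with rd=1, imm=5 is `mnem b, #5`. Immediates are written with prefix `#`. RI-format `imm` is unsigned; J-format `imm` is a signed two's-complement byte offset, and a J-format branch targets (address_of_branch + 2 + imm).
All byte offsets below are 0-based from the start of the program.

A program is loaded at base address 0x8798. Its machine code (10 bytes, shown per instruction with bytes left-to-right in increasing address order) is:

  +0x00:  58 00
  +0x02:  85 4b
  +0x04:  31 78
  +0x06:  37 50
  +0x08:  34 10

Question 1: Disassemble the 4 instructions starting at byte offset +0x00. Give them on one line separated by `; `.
@+00  big-endian(58 00) = 0x5800
  opcode bits[15:11]=0xb: bl/J
  imm: (w>>0)&0x7ff=0x0 → #0
@+02  big-endian(85 4b) = 0x854b
  opcode bits[15:11]=0x10: shli/RI
  rd: (w>>7)&0xf=0xa → y
  imm: (w>>0)&0x7f=0x4b → #75
@+04  big-endian(31 78) = 0x3178
  opcode bits[15:11]=0x6: plus/RR
  rd: (w>>7)&0xf=0x2 → c
  rs: (w>>3)&0xf=0xf → v
@+06  big-endian(37 50) = 0x3750
  opcode bits[15:11]=0x6: plus/RR
  rd: (w>>7)&0xf=0xe → u
  rs: (w>>3)&0xf=0xa → y

bl #0; shli y, #75; plus c, v; plus u, y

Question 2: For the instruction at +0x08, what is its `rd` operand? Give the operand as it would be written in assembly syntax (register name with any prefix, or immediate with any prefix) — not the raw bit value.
@+08  big-endian(34 10) = 0x3410
  top 5b → 0x6 → plus [RR]
  rd@[10:7]=0x8 ⇒ w
  rs@[6:3]=0x2 ⇒ c

w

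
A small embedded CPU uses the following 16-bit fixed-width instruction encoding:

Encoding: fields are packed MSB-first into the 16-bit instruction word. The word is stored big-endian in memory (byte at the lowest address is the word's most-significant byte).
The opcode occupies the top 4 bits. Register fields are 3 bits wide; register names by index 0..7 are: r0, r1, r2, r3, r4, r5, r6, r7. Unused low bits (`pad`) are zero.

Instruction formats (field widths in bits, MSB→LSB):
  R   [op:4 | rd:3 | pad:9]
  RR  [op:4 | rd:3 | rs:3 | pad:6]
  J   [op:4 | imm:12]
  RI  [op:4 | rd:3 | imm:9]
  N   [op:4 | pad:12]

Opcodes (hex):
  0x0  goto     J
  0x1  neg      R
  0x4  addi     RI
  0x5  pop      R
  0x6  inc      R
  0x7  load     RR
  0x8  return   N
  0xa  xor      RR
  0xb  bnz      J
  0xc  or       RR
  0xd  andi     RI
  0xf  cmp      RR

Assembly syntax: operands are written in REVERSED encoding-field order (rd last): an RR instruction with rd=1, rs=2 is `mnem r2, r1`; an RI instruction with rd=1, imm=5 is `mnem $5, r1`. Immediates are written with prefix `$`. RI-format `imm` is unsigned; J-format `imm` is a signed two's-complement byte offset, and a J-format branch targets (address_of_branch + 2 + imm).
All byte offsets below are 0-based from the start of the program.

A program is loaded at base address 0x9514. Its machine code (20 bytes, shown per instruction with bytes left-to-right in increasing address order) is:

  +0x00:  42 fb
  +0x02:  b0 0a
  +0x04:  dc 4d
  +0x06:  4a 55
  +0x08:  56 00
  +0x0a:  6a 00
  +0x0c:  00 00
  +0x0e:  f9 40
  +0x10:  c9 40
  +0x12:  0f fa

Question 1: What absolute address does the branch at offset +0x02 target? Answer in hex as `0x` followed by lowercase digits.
0x9522

off 0x02: read b0 0a as big → 0xb00a
  opcode bits[15:12]=0xb: bnz/J
  [11:0] imm=10 = $10
  target = base 0x9514 + off 0x02 + 2 + imm 10 = 0x9522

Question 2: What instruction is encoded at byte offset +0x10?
or r5, r4

@+10  big-endian(c9 40) = 0xc940
  op=0xc940>>12=0xc ⇒ or (RR)
  rd: (w>>9)&0x7=0x4 → r4
  rs: (w>>6)&0x7=0x5 → r5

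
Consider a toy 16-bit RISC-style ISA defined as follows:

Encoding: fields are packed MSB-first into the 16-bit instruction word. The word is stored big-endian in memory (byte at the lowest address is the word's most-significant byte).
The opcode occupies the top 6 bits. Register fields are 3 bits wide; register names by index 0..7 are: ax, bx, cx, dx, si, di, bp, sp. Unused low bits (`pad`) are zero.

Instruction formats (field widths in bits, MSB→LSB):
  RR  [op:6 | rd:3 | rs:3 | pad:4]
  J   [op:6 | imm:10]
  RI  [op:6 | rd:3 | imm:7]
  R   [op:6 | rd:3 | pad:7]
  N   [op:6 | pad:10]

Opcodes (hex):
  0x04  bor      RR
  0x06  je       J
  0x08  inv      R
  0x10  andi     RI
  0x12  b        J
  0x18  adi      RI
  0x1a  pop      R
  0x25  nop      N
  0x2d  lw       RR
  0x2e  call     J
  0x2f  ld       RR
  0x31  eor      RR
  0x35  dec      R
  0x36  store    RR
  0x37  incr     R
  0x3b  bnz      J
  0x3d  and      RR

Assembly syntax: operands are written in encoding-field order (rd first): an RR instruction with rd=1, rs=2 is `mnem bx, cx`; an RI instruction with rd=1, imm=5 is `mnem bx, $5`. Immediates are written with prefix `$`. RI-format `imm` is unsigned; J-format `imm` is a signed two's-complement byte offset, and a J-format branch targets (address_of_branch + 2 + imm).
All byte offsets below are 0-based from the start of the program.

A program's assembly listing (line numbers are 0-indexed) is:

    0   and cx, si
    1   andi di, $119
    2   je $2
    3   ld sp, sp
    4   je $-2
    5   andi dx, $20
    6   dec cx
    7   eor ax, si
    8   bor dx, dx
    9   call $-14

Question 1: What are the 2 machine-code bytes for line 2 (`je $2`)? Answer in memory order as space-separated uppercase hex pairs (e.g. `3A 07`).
2. je fields op=0x6:6|imm=2:10 → word 1802h → 18 02

18 02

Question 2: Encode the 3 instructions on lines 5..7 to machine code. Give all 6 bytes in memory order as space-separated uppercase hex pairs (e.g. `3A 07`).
line 5 (andi): pack op=0x10:6|rd=3:3|imm=20:7 = 0x4194; big→ 41 94
line 6 (dec): pack op=0x35:6|rd=2:3|pad=0:7 = 0xd500; big→ d5 00
line 7 (eor): pack op=0x31:6|rd=0:3|rs=4:3|pad=0:4 = 0xc440; big→ c4 40

41 94 D5 00 C4 40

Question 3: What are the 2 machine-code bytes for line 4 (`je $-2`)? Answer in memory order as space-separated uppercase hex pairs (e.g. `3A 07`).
1B FE

line 4 (je): pack op=0x6:6|imm=-2:10 = 0x1bfe; big→ 1b fe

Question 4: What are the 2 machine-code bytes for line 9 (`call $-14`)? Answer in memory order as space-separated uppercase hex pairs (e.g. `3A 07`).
line 9 (call): pack op=0x2e:6|imm=-14:10 = 0xbbf2; big→ bb f2

BB F2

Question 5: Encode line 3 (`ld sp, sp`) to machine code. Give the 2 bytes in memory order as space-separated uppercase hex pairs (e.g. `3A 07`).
BF F0

3. ld fields op=0x2f:6|rd=7:3|rs=7:3|pad=0:4 → word bff0h → bf f0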